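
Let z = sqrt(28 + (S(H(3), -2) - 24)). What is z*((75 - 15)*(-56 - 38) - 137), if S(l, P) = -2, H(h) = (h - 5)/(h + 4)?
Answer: -5777*sqrt(2) ≈ -8169.9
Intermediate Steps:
H(h) = (-5 + h)/(4 + h)
z = sqrt(2) (z = sqrt(28 + (-2 - 24)) = sqrt(28 - 26) = sqrt(2) ≈ 1.4142)
z*((75 - 15)*(-56 - 38) - 137) = sqrt(2)*((75 - 15)*(-56 - 38) - 137) = sqrt(2)*(60*(-94) - 137) = sqrt(2)*(-5640 - 137) = sqrt(2)*(-5777) = -5777*sqrt(2)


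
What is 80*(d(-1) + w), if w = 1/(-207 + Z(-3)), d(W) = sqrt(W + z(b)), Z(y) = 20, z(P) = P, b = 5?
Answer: 29840/187 ≈ 159.57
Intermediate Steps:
d(W) = sqrt(5 + W) (d(W) = sqrt(W + 5) = sqrt(5 + W))
w = -1/187 (w = 1/(-207 + 20) = 1/(-187) = -1/187 ≈ -0.0053476)
80*(d(-1) + w) = 80*(sqrt(5 - 1) - 1/187) = 80*(sqrt(4) - 1/187) = 80*(2 - 1/187) = 80*(373/187) = 29840/187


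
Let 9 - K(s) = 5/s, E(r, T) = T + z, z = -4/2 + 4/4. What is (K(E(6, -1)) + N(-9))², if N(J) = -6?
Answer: 121/4 ≈ 30.250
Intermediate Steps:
z = -1 (z = -4*½ + 4*(¼) = -2 + 1 = -1)
E(r, T) = -1 + T (E(r, T) = T - 1 = -1 + T)
K(s) = 9 - 5/s
(K(E(6, -1)) + N(-9))² = ((9 - 5/(-1 - 1)) - 6)² = ((9 - 5/(-2)) - 6)² = ((9 - 5*(-½)) - 6)² = ((9 + 5/2) - 6)² = (23/2 - 6)² = (11/2)² = 121/4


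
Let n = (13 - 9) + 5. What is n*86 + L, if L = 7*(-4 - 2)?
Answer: 732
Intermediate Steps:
n = 9 (n = 4 + 5 = 9)
L = -42 (L = 7*(-6) = -42)
n*86 + L = 9*86 - 42 = 774 - 42 = 732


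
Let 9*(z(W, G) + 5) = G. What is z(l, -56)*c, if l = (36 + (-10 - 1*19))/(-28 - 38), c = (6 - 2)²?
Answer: -1616/9 ≈ -179.56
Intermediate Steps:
c = 16 (c = 4² = 16)
l = -7/66 (l = (36 + (-10 - 19))/(-66) = (36 - 29)*(-1/66) = 7*(-1/66) = -7/66 ≈ -0.10606)
z(W, G) = -5 + G/9
z(l, -56)*c = (-5 + (⅑)*(-56))*16 = (-5 - 56/9)*16 = -101/9*16 = -1616/9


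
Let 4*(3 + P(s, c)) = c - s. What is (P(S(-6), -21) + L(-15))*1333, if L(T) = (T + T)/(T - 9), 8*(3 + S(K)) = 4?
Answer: -67983/8 ≈ -8497.9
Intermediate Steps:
S(K) = -5/2 (S(K) = -3 + (⅛)*4 = -3 + ½ = -5/2)
L(T) = 2*T/(-9 + T) (L(T) = (2*T)/(-9 + T) = 2*T/(-9 + T))
P(s, c) = -3 - s/4 + c/4 (P(s, c) = -3 + (c - s)/4 = -3 + (-s/4 + c/4) = -3 - s/4 + c/4)
(P(S(-6), -21) + L(-15))*1333 = ((-3 - ¼*(-5/2) + (¼)*(-21)) + 2*(-15)/(-9 - 15))*1333 = ((-3 + 5/8 - 21/4) + 2*(-15)/(-24))*1333 = (-61/8 + 2*(-15)*(-1/24))*1333 = (-61/8 + 5/4)*1333 = -51/8*1333 = -67983/8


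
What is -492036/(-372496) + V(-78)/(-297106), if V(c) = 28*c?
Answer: 18375047385/13833849572 ≈ 1.3283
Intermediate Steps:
-492036/(-372496) + V(-78)/(-297106) = -492036/(-372496) + (28*(-78))/(-297106) = -492036*(-1/372496) - 2184*(-1/297106) = 123009/93124 + 1092/148553 = 18375047385/13833849572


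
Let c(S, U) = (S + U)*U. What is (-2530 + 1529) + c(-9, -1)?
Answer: -991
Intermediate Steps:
c(S, U) = U*(S + U)
(-2530 + 1529) + c(-9, -1) = (-2530 + 1529) - (-9 - 1) = -1001 - 1*(-10) = -1001 + 10 = -991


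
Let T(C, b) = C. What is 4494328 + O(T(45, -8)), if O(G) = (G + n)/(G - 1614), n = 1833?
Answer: 2350532918/523 ≈ 4.4943e+6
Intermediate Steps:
O(G) = (1833 + G)/(-1614 + G) (O(G) = (G + 1833)/(G - 1614) = (1833 + G)/(-1614 + G))
4494328 + O(T(45, -8)) = 4494328 + (1833 + 45)/(-1614 + 45) = 4494328 + 1878/(-1569) = 4494328 - 1/1569*1878 = 4494328 - 626/523 = 2350532918/523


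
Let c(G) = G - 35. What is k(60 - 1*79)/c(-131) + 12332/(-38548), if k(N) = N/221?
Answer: -112919835/353542982 ≈ -0.31940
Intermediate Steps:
k(N) = N/221 (k(N) = N*(1/221) = N/221)
c(G) = -35 + G
k(60 - 1*79)/c(-131) + 12332/(-38548) = ((60 - 1*79)/221)/(-35 - 131) + 12332/(-38548) = ((60 - 79)/221)/(-166) + 12332*(-1/38548) = ((1/221)*(-19))*(-1/166) - 3083/9637 = -19/221*(-1/166) - 3083/9637 = 19/36686 - 3083/9637 = -112919835/353542982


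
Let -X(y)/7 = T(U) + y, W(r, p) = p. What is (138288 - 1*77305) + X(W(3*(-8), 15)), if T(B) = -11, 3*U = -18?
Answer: 60955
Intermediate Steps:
U = -6 (U = (1/3)*(-18) = -6)
X(y) = 77 - 7*y (X(y) = -7*(-11 + y) = 77 - 7*y)
(138288 - 1*77305) + X(W(3*(-8), 15)) = (138288 - 1*77305) + (77 - 7*15) = (138288 - 77305) + (77 - 105) = 60983 - 28 = 60955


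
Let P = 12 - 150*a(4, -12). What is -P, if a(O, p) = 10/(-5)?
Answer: -312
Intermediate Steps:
a(O, p) = -2 (a(O, p) = 10*(-⅕) = -2)
P = 312 (P = 12 - 150*(-2) = 12 + 300 = 312)
-P = -1*312 = -312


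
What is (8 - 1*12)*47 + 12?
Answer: -176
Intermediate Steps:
(8 - 1*12)*47 + 12 = (8 - 12)*47 + 12 = -4*47 + 12 = -188 + 12 = -176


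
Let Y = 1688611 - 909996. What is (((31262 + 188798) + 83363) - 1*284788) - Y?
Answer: -759980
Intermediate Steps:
Y = 778615
(((31262 + 188798) + 83363) - 1*284788) - Y = (((31262 + 188798) + 83363) - 1*284788) - 1*778615 = ((220060 + 83363) - 284788) - 778615 = (303423 - 284788) - 778615 = 18635 - 778615 = -759980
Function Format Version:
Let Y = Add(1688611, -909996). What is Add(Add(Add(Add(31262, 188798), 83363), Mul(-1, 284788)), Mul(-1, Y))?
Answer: -759980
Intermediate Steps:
Y = 778615
Add(Add(Add(Add(31262, 188798), 83363), Mul(-1, 284788)), Mul(-1, Y)) = Add(Add(Add(Add(31262, 188798), 83363), Mul(-1, 284788)), Mul(-1, 778615)) = Add(Add(Add(220060, 83363), -284788), -778615) = Add(Add(303423, -284788), -778615) = Add(18635, -778615) = -759980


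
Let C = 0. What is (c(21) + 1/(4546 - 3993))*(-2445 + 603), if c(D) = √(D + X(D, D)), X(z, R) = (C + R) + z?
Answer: -1842/553 - 5526*√7 ≈ -14624.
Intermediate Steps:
X(z, R) = R + z (X(z, R) = (0 + R) + z = R + z)
c(D) = √3*√D (c(D) = √(D + (D + D)) = √(D + 2*D) = √(3*D) = √3*√D)
(c(21) + 1/(4546 - 3993))*(-2445 + 603) = (√3*√21 + 1/(4546 - 3993))*(-2445 + 603) = (3*√7 + 1/553)*(-1842) = (1/553 + 3*√7)*(-1842) = -1842/553 - 5526*√7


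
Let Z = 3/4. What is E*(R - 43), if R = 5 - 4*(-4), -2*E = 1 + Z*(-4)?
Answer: -22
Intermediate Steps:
Z = ¾ (Z = 3*(¼) = ¾ ≈ 0.75000)
E = 1 (E = -(1 + (¾)*(-4))/2 = -(1 - 3)/2 = -½*(-2) = 1)
R = 21 (R = 5 + 16 = 21)
E*(R - 43) = 1*(21 - 43) = 1*(-22) = -22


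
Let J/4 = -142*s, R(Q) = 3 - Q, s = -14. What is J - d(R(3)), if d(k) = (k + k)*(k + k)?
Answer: 7952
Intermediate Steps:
d(k) = 4*k² (d(k) = (2*k)*(2*k) = 4*k²)
J = 7952 (J = 4*(-142*(-14)) = 4*1988 = 7952)
J - d(R(3)) = 7952 - 4*(3 - 1*3)² = 7952 - 4*(3 - 3)² = 7952 - 4*0² = 7952 - 4*0 = 7952 - 1*0 = 7952 + 0 = 7952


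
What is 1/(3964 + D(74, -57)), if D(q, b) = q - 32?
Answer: 1/4006 ≈ 0.00024963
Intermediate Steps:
D(q, b) = -32 + q
1/(3964 + D(74, -57)) = 1/(3964 + (-32 + 74)) = 1/(3964 + 42) = 1/4006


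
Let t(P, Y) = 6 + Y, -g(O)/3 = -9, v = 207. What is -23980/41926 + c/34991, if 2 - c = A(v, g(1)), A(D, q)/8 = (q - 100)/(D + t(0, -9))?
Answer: -21391447766/37409332983 ≈ -0.57182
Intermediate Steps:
g(O) = 27 (g(O) = -3*(-9) = 27)
A(D, q) = 8*(-100 + q)/(-3 + D) (A(D, q) = 8*((q - 100)/(D + (6 - 9))) = 8*((-100 + q)/(D - 3)) = 8*((-100 + q)/(-3 + D)) = 8*(-100 + q)/(-3 + D))
c = 248/51 (c = 2 - 8*(-100 + 27)/(-3 + 207) = 2 - 8*(-73)/204 = 2 - 1*(-146/51) = 2 + 146/51 = 248/51 ≈ 4.8627)
-23980/41926 + c/34991 = -23980/41926 + (248/51)/34991 = -23980*1/41926 + (248/51)*(1/34991) = -11990/20963 + 248/1784541 = -21391447766/37409332983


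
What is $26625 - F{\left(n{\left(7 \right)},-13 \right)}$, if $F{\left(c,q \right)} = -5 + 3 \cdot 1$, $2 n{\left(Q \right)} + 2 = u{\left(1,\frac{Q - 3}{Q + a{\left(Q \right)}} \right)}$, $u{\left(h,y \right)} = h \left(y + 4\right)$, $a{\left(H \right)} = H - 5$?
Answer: $26627$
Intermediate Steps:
$a{\left(H \right)} = -5 + H$
$u{\left(h,y \right)} = h \left(4 + y\right)$
$n{\left(Q \right)} = 1 + \frac{-3 + Q}{2 \left(-5 + 2 Q\right)}$ ($n{\left(Q \right)} = -1 + \frac{1 \left(4 + \frac{Q - 3}{Q + \left(-5 + Q\right)}\right)}{2} = -1 + \frac{1 \left(4 + \frac{-3 + Q}{-5 + 2 Q}\right)}{2} = -1 + \frac{4 + \frac{-3 + Q}{-5 + 2 Q}}{2} = -1 + \left(2 + \frac{-3 + Q}{2 \left(-5 + 2 Q\right)}\right) = 1 + \frac{-3 + Q}{2 \left(-5 + 2 Q\right)}$)
$F{\left(c,q \right)} = -2$ ($F{\left(c,q \right)} = -5 + 3 = -2$)
$26625 - F{\left(n{\left(7 \right)},-13 \right)} = 26625 - -2 = 26625 + 2 = 26627$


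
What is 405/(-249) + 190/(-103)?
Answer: -29675/8549 ≈ -3.4712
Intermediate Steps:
405/(-249) + 190/(-103) = 405*(-1/249) + 190*(-1/103) = -135/83 - 190/103 = -29675/8549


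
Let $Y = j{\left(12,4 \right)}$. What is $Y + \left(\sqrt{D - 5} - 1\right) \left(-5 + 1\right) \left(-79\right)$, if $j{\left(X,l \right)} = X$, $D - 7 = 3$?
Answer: $-304 + 316 \sqrt{5} \approx 402.6$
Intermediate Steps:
$D = 10$ ($D = 7 + 3 = 10$)
$Y = 12$
$Y + \left(\sqrt{D - 5} - 1\right) \left(-5 + 1\right) \left(-79\right) = 12 + \left(\sqrt{10 - 5} - 1\right) \left(-5 + 1\right) \left(-79\right) = 12 + \left(\sqrt{5} - 1\right) \left(-4\right) \left(-79\right) = 12 + \left(-1 + \sqrt{5}\right) \left(-4\right) \left(-79\right) = 12 + \left(4 - 4 \sqrt{5}\right) \left(-79\right) = 12 - \left(316 - 316 \sqrt{5}\right) = -304 + 316 \sqrt{5}$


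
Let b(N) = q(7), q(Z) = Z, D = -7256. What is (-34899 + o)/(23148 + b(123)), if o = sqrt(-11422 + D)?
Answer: -34899/23155 + I*sqrt(18678)/23155 ≈ -1.5072 + 0.0059023*I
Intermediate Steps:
b(N) = 7
o = I*sqrt(18678) (o = sqrt(-11422 - 7256) = sqrt(-18678) = I*sqrt(18678) ≈ 136.67*I)
(-34899 + o)/(23148 + b(123)) = (-34899 + I*sqrt(18678))/(23148 + 7) = (-34899 + I*sqrt(18678))/23155 = (-34899 + I*sqrt(18678))*(1/23155) = -34899/23155 + I*sqrt(18678)/23155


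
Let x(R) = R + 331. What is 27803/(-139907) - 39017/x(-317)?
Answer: -5459140661/1958698 ≈ -2787.1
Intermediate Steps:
x(R) = 331 + R
27803/(-139907) - 39017/x(-317) = 27803/(-139907) - 39017/(331 - 317) = 27803*(-1/139907) - 39017/14 = -27803/139907 - 39017*1/14 = -27803/139907 - 39017/14 = -5459140661/1958698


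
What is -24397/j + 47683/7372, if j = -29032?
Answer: 20581415/2816104 ≈ 7.3085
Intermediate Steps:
-24397/j + 47683/7372 = -24397/(-29032) + 47683/7372 = -24397*(-1/29032) + 47683*(1/7372) = 24397/29032 + 47683/7372 = 20581415/2816104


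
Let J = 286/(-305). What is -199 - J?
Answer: -60409/305 ≈ -198.06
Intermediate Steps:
J = -286/305 (J = 286*(-1/305) = -286/305 ≈ -0.93771)
-199 - J = -199 - 1*(-286/305) = -199 + 286/305 = -60409/305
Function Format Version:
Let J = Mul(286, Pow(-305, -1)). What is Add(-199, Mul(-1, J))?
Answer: Rational(-60409, 305) ≈ -198.06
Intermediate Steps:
J = Rational(-286, 305) (J = Mul(286, Rational(-1, 305)) = Rational(-286, 305) ≈ -0.93771)
Add(-199, Mul(-1, J)) = Add(-199, Mul(-1, Rational(-286, 305))) = Add(-199, Rational(286, 305)) = Rational(-60409, 305)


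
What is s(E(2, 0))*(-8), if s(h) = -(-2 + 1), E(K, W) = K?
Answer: -8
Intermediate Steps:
s(h) = 1 (s(h) = -1*(-1) = 1)
s(E(2, 0))*(-8) = 1*(-8) = -8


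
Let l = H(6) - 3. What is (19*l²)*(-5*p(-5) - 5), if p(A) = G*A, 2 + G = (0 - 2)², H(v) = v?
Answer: 7695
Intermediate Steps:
G = 2 (G = -2 + (0 - 2)² = -2 + (-2)² = -2 + 4 = 2)
p(A) = 2*A
l = 3 (l = 6 - 3 = 3)
(19*l²)*(-5*p(-5) - 5) = (19*3²)*(-10*(-5) - 5) = (19*9)*(-5*(-10) - 5) = 171*(50 - 5) = 171*45 = 7695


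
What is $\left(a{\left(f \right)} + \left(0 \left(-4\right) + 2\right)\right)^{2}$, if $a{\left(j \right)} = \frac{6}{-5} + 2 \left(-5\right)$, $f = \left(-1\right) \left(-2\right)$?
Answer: $\frac{2116}{25} \approx 84.64$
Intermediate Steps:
$f = 2$
$a{\left(j \right)} = - \frac{56}{5}$ ($a{\left(j \right)} = 6 \left(- \frac{1}{5}\right) - 10 = - \frac{6}{5} - 10 = - \frac{56}{5}$)
$\left(a{\left(f \right)} + \left(0 \left(-4\right) + 2\right)\right)^{2} = \left(- \frac{56}{5} + \left(0 \left(-4\right) + 2\right)\right)^{2} = \left(- \frac{56}{5} + \left(0 + 2\right)\right)^{2} = \left(- \frac{56}{5} + 2\right)^{2} = \left(- \frac{46}{5}\right)^{2} = \frac{2116}{25}$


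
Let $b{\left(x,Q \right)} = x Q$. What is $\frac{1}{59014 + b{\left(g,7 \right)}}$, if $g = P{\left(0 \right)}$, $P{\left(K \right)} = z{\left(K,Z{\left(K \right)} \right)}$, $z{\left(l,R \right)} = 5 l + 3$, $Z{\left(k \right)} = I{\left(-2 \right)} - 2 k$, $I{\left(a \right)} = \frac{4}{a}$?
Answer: $\frac{1}{59035} \approx 1.6939 \cdot 10^{-5}$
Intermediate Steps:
$Z{\left(k \right)} = -2 - 2 k$ ($Z{\left(k \right)} = \frac{4}{-2} - 2 k = 4 \left(- \frac{1}{2}\right) - 2 k = -2 - 2 k$)
$z{\left(l,R \right)} = 3 + 5 l$
$P{\left(K \right)} = 3 + 5 K$
$g = 3$ ($g = 3 + 5 \cdot 0 = 3 + 0 = 3$)
$b{\left(x,Q \right)} = Q x$
$\frac{1}{59014 + b{\left(g,7 \right)}} = \frac{1}{59014 + 7 \cdot 3} = \frac{1}{59014 + 21} = \frac{1}{59035}$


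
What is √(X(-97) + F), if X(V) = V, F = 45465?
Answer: 2*√11342 ≈ 213.00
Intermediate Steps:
√(X(-97) + F) = √(-97 + 45465) = √45368 = 2*√11342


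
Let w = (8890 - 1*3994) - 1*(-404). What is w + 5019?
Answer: 10319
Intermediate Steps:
w = 5300 (w = (8890 - 3994) + 404 = 4896 + 404 = 5300)
w + 5019 = 5300 + 5019 = 10319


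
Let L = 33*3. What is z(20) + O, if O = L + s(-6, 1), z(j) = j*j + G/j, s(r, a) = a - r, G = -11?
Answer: 10109/20 ≈ 505.45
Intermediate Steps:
L = 99
z(j) = j² - 11/j (z(j) = j*j - 11/j = j² - 11/j)
O = 106 (O = 99 + (1 - 1*(-6)) = 99 + (1 + 6) = 99 + 7 = 106)
z(20) + O = (-11 + 20³)/20 + 106 = (-11 + 8000)/20 + 106 = (1/20)*7989 + 106 = 7989/20 + 106 = 10109/20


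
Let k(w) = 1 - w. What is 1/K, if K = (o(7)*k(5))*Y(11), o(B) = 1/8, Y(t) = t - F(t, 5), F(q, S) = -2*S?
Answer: -2/21 ≈ -0.095238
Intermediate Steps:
Y(t) = 10 + t (Y(t) = t - (-2)*5 = t - 1*(-10) = t + 10 = 10 + t)
o(B) = 1/8
K = -21/2 (K = ((1 - 1*5)/8)*(10 + 11) = ((1 - 5)/8)*21 = ((1/8)*(-4))*21 = -1/2*21 = -21/2 ≈ -10.500)
1/K = 1/(-21/2) = -2/21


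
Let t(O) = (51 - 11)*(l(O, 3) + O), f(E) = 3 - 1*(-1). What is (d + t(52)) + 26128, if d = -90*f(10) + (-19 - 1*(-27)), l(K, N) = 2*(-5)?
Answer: 27456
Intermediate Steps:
f(E) = 4 (f(E) = 3 + 1 = 4)
l(K, N) = -10
d = -352 (d = -90*4 + (-19 - 1*(-27)) = -360 + (-19 + 27) = -360 + 8 = -352)
t(O) = -400 + 40*O (t(O) = (51 - 11)*(-10 + O) = 40*(-10 + O) = -400 + 40*O)
(d + t(52)) + 26128 = (-352 + (-400 + 40*52)) + 26128 = (-352 + (-400 + 2080)) + 26128 = (-352 + 1680) + 26128 = 1328 + 26128 = 27456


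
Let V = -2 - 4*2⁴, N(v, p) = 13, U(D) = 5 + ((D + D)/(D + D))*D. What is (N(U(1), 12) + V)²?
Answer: 2809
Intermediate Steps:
U(D) = 5 + D (U(D) = 5 + ((2*D)/((2*D)))*D = 5 + ((2*D)*(1/(2*D)))*D = 5 + 1*D = 5 + D)
V = -66 (V = -2 - 4*16 = -2 - 64 = -66)
(N(U(1), 12) + V)² = (13 - 66)² = (-53)² = 2809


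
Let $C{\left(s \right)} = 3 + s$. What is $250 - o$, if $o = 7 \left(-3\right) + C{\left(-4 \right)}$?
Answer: $272$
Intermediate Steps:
$o = -22$ ($o = 7 \left(-3\right) + \left(3 - 4\right) = -21 - 1 = -22$)
$250 - o = 250 - -22 = 250 + 22 = 272$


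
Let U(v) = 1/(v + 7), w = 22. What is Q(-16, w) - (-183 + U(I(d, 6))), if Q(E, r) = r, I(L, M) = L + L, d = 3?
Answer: 2664/13 ≈ 204.92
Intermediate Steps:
I(L, M) = 2*L
U(v) = 1/(7 + v)
Q(-16, w) - (-183 + U(I(d, 6))) = 22 - (-183 + 1/(7 + 2*3)) = 22 - (-183 + 1/(7 + 6)) = 22 - (-183 + 1/13) = 22 - 1*(-2378/13) = 22 + 2378/13 = 2664/13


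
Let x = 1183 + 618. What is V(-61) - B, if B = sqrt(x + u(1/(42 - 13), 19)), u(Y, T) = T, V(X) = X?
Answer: -61 - 2*sqrt(455) ≈ -103.66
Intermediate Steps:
x = 1801
B = 2*sqrt(455) (B = sqrt(1801 + 19) = sqrt(1820) = 2*sqrt(455) ≈ 42.661)
V(-61) - B = -61 - 2*sqrt(455)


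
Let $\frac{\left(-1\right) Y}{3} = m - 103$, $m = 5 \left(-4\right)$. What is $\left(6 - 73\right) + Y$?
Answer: $302$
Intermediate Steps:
$m = -20$
$Y = 369$ ($Y = - 3 \left(-20 - 103\right) = \left(-3\right) \left(-123\right) = 369$)
$\left(6 - 73\right) + Y = \left(6 - 73\right) + 369 = -67 + 369 = 302$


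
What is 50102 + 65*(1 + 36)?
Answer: 52507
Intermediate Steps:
50102 + 65*(1 + 36) = 50102 + 65*37 = 50102 + 2405 = 52507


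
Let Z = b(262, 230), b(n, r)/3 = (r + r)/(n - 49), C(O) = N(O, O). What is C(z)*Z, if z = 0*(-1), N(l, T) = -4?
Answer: -1840/71 ≈ -25.915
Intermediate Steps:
z = 0
C(O) = -4
b(n, r) = 6*r/(-49 + n) (b(n, r) = 3*((r + r)/(n - 49)) = 3*((2*r)/(-49 + n)) = 3*(2*r/(-49 + n)) = 6*r/(-49 + n))
Z = 460/71 (Z = 6*230/(-49 + 262) = 6*230/213 = 6*230*(1/213) = 460/71 ≈ 6.4789)
C(z)*Z = -4*460/71 = -1840/71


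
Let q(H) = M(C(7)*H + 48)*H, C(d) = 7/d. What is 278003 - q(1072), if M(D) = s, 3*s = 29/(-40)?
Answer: 4173931/15 ≈ 2.7826e+5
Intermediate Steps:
s = -29/120 (s = (29/(-40))/3 = (29*(-1/40))/3 = (1/3)*(-29/40) = -29/120 ≈ -0.24167)
M(D) = -29/120
q(H) = -29*H/120
278003 - q(1072) = 278003 - (-29)*1072/120 = 278003 - 1*(-3886/15) = 278003 + 3886/15 = 4173931/15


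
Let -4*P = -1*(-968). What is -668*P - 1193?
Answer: 160463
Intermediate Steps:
P = -242 (P = -(-1)*(-968)/4 = -¼*968 = -242)
-668*P - 1193 = -668*(-242) - 1193 = 161656 - 1193 = 160463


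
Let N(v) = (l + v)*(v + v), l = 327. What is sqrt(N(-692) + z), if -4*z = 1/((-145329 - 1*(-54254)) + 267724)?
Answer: sqrt(63053806902131991)/353298 ≈ 710.75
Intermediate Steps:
N(v) = 2*v*(327 + v) (N(v) = (327 + v)*(v + v) = (327 + v)*(2*v) = 2*v*(327 + v))
z = -1/706596 (z = -1/(4*((-145329 - 1*(-54254)) + 267724)) = -1/(4*((-145329 + 54254) + 267724)) = -1/(4*(-91075 + 267724)) = -1/4/176649 = -1/4*1/176649 = -1/706596 ≈ -1.4152e-6)
sqrt(N(-692) + z) = sqrt(2*(-692)*(327 - 692) - 1/706596) = sqrt(2*(-692)*(-365) - 1/706596) = sqrt(505160 - 1/706596) = sqrt(356944035359/706596) = sqrt(63053806902131991)/353298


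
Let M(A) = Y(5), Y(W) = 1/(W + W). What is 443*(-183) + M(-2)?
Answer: -810689/10 ≈ -81069.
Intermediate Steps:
Y(W) = 1/(2*W)
M(A) = 1/10 (M(A) = (1/2)/5 = (1/2)*(1/5) = 1/10)
443*(-183) + M(-2) = 443*(-183) + 1/10 = -81069 + 1/10 = -810689/10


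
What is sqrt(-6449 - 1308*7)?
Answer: I*sqrt(15605) ≈ 124.92*I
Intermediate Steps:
sqrt(-6449 - 1308*7) = sqrt(-6449 - 9156) = sqrt(-15605) = I*sqrt(15605)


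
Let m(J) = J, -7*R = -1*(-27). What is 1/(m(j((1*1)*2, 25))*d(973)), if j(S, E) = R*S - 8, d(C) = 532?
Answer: -1/8360 ≈ -0.00011962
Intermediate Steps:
R = -27/7 (R = -(-1)*(-27)/7 = -⅐*27 = -27/7 ≈ -3.8571)
j(S, E) = -8 - 27*S/7 (j(S, E) = -27*S/7 - 8 = -8 - 27*S/7)
1/(m(j((1*1)*2, 25))*d(973)) = 1/(-8 - 27*1*1*2/7*532) = (1/532)/(-8 - 27*2/7) = (1/532)/(-8 - 27/7*2) = (1/532)/(-8 - 54/7) = (1/532)/(-110/7) = -7/110*1/532 = -1/8360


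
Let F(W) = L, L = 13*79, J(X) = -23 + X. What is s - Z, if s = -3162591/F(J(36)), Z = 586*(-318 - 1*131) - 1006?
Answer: 268088649/1027 ≈ 2.6104e+5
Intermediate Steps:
Z = -264120 (Z = 586*(-318 - 131) - 1006 = 586*(-449) - 1006 = -263114 - 1006 = -264120)
L = 1027
F(W) = 1027
s = -3162591/1027 ≈ -3079.4
s - Z = -3162591/1027 - 1*(-264120) = -3162591/1027 + 264120 = 268088649/1027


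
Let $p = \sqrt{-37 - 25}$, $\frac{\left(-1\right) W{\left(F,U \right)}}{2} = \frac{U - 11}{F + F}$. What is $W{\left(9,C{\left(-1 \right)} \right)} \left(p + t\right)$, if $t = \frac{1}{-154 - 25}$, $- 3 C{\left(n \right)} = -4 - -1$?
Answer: $- \frac{10}{1611} + \frac{10 i \sqrt{62}}{9} \approx -0.0062073 + 8.7489 i$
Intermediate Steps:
$C{\left(n \right)} = 1$ ($C{\left(n \right)} = - \frac{-4 - -1}{3} = - \frac{-4 + 1}{3} = \left(- \frac{1}{3}\right) \left(-3\right) = 1$)
$W{\left(F,U \right)} = - \frac{-11 + U}{F}$ ($W{\left(F,U \right)} = - 2 \frac{U - 11}{F + F} = - 2 \frac{-11 + U}{2 F} = - \frac{-11 + U}{F}$)
$p = i \sqrt{62}$ ($p = \sqrt{-62} = i \sqrt{62} \approx 7.874 i$)
$t = - \frac{1}{179}$ ($t = \frac{1}{-179} = - \frac{1}{179} \approx -0.0055866$)
$W{\left(9,C{\left(-1 \right)} \right)} \left(p + t\right) = \frac{11 - 1}{9} \left(i \sqrt{62} - \frac{1}{179}\right) = \frac{11 - 1}{9} \left(- \frac{1}{179} + i \sqrt{62}\right) = \frac{1}{9} \cdot 10 \left(- \frac{1}{179} + i \sqrt{62}\right) = \frac{10 \left(- \frac{1}{179} + i \sqrt{62}\right)}{9} = - \frac{10}{1611} + \frac{10 i \sqrt{62}}{9}$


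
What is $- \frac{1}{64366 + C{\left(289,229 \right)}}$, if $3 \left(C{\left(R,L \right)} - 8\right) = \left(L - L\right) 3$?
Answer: $- \frac{1}{64374} \approx -1.5534 \cdot 10^{-5}$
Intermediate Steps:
$C{\left(R,L \right)} = 8$ ($C{\left(R,L \right)} = 8 + \frac{\left(L - L\right) 3}{3} = 8 + \frac{0 \cdot 3}{3} = 8 + \frac{1}{3} \cdot 0 = 8 + 0 = 8$)
$- \frac{1}{64366 + C{\left(289,229 \right)}} = - \frac{1}{64366 + 8} = - \frac{1}{64374}$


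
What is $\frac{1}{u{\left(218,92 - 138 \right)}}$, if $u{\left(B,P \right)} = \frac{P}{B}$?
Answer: $- \frac{109}{23} \approx -4.7391$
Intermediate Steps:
$\frac{1}{u{\left(218,92 - 138 \right)}} = \frac{1}{\left(92 - 138\right) \frac{1}{218}} = \frac{1}{\left(-46\right) \frac{1}{218}} = \frac{1}{- \frac{23}{109}} = - \frac{109}{23}$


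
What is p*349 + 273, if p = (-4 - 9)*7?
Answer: -31486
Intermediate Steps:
p = -91 (p = -13*7 = -91)
p*349 + 273 = -91*349 + 273 = -31759 + 273 = -31486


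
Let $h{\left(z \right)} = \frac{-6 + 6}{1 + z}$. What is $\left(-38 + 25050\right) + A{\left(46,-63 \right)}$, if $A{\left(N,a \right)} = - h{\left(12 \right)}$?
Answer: $25012$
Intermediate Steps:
$h{\left(z \right)} = 0$ ($h{\left(z \right)} = \frac{0}{1 + z} = 0$)
$A{\left(N,a \right)} = 0$ ($A{\left(N,a \right)} = \left(-1\right) 0 = 0$)
$\left(-38 + 25050\right) + A{\left(46,-63 \right)} = \left(-38 + 25050\right) + 0 = 25012 + 0 = 25012$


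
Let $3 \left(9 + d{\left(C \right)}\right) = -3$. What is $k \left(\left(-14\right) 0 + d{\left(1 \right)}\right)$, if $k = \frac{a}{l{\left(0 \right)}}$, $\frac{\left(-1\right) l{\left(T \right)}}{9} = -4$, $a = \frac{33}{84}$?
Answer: $- \frac{55}{504} \approx -0.10913$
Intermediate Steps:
$a = \frac{11}{28}$ ($a = 33 \cdot \frac{1}{84} = \frac{11}{28} \approx 0.39286$)
$d{\left(C \right)} = -10$ ($d{\left(C \right)} = -9 + \frac{1}{3} \left(-3\right) = -9 - 1 = -10$)
$l{\left(T \right)} = 36$ ($l{\left(T \right)} = \left(-9\right) \left(-4\right) = 36$)
$k = \frac{11}{1008}$ ($k = \frac{11}{28 \cdot 36} = \frac{11}{28} \cdot \frac{1}{36} = \frac{11}{1008} \approx 0.010913$)
$k \left(\left(-14\right) 0 + d{\left(1 \right)}\right) = \frac{11 \left(\left(-14\right) 0 - 10\right)}{1008} = \frac{11 \left(0 - 10\right)}{1008} = \frac{11}{1008} \left(-10\right) = - \frac{55}{504}$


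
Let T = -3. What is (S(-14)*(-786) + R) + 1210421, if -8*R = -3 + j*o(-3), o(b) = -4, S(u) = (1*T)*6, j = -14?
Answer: 9796499/8 ≈ 1.2246e+6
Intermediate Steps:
S(u) = -18 (S(u) = (1*(-3))*6 = -3*6 = -18)
R = -53/8 (R = -(-3 - 14*(-4))/8 = -(-3 + 56)/8 = -1/8*53 = -53/8 ≈ -6.6250)
(S(-14)*(-786) + R) + 1210421 = (-18*(-786) - 53/8) + 1210421 = (14148 - 53/8) + 1210421 = 113131/8 + 1210421 = 9796499/8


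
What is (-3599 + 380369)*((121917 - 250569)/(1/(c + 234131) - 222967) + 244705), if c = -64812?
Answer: 22899335492146677855/248372036 ≈ 9.2198e+10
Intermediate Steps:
(-3599 + 380369)*((121917 - 250569)/(1/(c + 234131) - 222967) + 244705) = (-3599 + 380369)*((121917 - 250569)/(1/(-64812 + 234131) - 222967) + 244705) = 376770*(-128652/(1/169319 - 222967) + 244705) = 376770*(-128652/(-37752549472/169319) + 244705) = 376770*(-128652*(-169319/37752549472) + 244705) = 376770*(5445806997/9438137368 + 244705) = 376770*(2309564850443437/9438137368) = 22899335492146677855/248372036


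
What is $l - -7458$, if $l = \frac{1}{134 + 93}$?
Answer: $\frac{1692967}{227} \approx 7458.0$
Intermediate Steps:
$l = \frac{1}{227} \approx 0.0044053$
$l - -7458 = \frac{1}{227} - -7458 = \frac{1}{227} + 7458 = \frac{1692967}{227}$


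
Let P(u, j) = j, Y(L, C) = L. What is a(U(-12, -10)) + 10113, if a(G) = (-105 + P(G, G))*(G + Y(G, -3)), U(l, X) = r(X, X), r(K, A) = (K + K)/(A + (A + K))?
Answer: 89765/9 ≈ 9973.9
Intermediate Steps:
r(K, A) = 2*K/(K + 2*A) (r(K, A) = (2*K)/(K + 2*A) = 2*K/(K + 2*A))
U(l, X) = ⅔ (U(l, X) = 2*X/(X + 2*X) = 2*X/((3*X)) = 2*X*(1/(3*X)) = ⅔)
a(G) = 2*G*(-105 + G) (a(G) = (-105 + G)*(G + G) = (-105 + G)*(2*G) = 2*G*(-105 + G))
a(U(-12, -10)) + 10113 = 2*(⅔)*(-105 + ⅔) + 10113 = 2*(⅔)*(-313/3) + 10113 = -1252/9 + 10113 = 89765/9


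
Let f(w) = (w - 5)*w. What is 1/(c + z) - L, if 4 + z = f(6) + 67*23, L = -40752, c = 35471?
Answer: 1508394529/37014 ≈ 40752.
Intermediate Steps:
f(w) = w*(-5 + w) (f(w) = (-5 + w)*w = w*(-5 + w))
z = 1543 (z = -4 + (6*(-5 + 6) + 67*23) = -4 + (6*1 + 1541) = -4 + (6 + 1541) = -4 + 1547 = 1543)
1/(c + z) - L = 1/(35471 + 1543) - 1*(-40752) = 1/37014 + 40752 = 1508394529/37014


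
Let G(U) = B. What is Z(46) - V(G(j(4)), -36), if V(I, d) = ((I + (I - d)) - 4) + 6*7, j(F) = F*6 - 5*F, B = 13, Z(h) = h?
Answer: -54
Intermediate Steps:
j(F) = F (j(F) = 6*F - 5*F = F)
G(U) = 13
V(I, d) = 38 - d + 2*I (V(I, d) = ((-d + 2*I) - 4) + 42 = (-4 - d + 2*I) + 42 = 38 - d + 2*I)
Z(46) - V(G(j(4)), -36) = 46 - (38 - 1*(-36) + 2*13) = 46 - (38 + 36 + 26) = 46 - 1*100 = 46 - 100 = -54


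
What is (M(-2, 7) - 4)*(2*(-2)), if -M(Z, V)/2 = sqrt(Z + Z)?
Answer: 16 + 16*I ≈ 16.0 + 16.0*I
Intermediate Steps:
M(Z, V) = -2*sqrt(2)*sqrt(Z) (M(Z, V) = -2*sqrt(Z + Z) = -2*sqrt(2)*sqrt(Z))
(M(-2, 7) - 4)*(2*(-2)) = (-2*sqrt(2)*sqrt(-2) - 4)*(2*(-2)) = (-2*sqrt(2)*I*sqrt(2) - 4)*(-4) = (-4*I - 4)*(-4) = (-4 - 4*I)*(-4) = 16 + 16*I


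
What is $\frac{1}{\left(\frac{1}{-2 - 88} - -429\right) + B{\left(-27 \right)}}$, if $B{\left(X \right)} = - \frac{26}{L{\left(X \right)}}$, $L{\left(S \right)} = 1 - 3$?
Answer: $\frac{90}{39779} \approx 0.0022625$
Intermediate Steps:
$L{\left(S \right)} = -2$
$B{\left(X \right)} = 13$ ($B{\left(X \right)} = - \frac{26}{-2} = \left(-26\right) \left(- \frac{1}{2}\right) = 13$)
$\frac{1}{\left(\frac{1}{-2 - 88} - -429\right) + B{\left(-27 \right)}} = \frac{1}{\left(\frac{1}{-2 - 88} - -429\right) + 13} = \frac{1}{\left(\frac{1}{-90} + 429\right) + 13} = \frac{1}{\left(- \frac{1}{90} + 429\right) + 13} = \frac{1}{\frac{38609}{90} + 13} = \frac{1}{\frac{39779}{90}} = \frac{90}{39779}$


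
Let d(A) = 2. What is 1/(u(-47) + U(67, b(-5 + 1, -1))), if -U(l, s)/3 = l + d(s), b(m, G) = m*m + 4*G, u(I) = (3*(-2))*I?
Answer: 1/75 ≈ 0.013333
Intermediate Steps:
u(I) = -6*I
b(m, G) = m² + 4*G
U(l, s) = -6 - 3*l (U(l, s) = -3*(l + 2) = -3*(2 + l) = -6 - 3*l)
1/(u(-47) + U(67, b(-5 + 1, -1))) = 1/(-6*(-47) + (-6 - 3*67)) = 1/(282 + (-6 - 201)) = 1/(282 - 207) = 1/75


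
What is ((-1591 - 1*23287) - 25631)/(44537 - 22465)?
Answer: -50509/22072 ≈ -2.2884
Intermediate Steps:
((-1591 - 1*23287) - 25631)/(44537 - 22465) = ((-1591 - 23287) - 25631)/22072 = (-24878 - 25631)*(1/22072) = -50509*1/22072 = -50509/22072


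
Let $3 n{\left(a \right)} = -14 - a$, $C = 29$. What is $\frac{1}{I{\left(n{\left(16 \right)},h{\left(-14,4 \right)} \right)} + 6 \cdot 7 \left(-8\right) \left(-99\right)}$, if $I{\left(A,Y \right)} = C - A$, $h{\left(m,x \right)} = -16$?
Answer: $\frac{1}{33303} \approx 3.0027 \cdot 10^{-5}$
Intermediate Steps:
$n{\left(a \right)} = - \frac{14}{3} - \frac{a}{3}$ ($n{\left(a \right)} = \frac{-14 - a}{3} = - \frac{14}{3} - \frac{a}{3}$)
$I{\left(A,Y \right)} = 29 - A$
$\frac{1}{I{\left(n{\left(16 \right)},h{\left(-14,4 \right)} \right)} + 6 \cdot 7 \left(-8\right) \left(-99\right)} = \frac{1}{\left(29 - \left(- \frac{14}{3} - \frac{16}{3}\right)\right) + 6 \cdot 7 \left(-8\right) \left(-99\right)} = \frac{1}{\left(29 - \left(- \frac{14}{3} - \frac{16}{3}\right)\right) + 42 \left(-8\right) \left(-99\right)} = \frac{1}{\left(29 - -10\right) - -33264} = \frac{1}{\left(29 + 10\right) + 33264} = \frac{1}{39 + 33264} = \frac{1}{33303}$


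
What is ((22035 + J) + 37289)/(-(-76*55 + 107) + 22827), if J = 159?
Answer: 59483/26900 ≈ 2.2113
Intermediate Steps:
((22035 + J) + 37289)/(-(-76*55 + 107) + 22827) = ((22035 + 159) + 37289)/(-(-76*55 + 107) + 22827) = (22194 + 37289)/(-(-4180 + 107) + 22827) = 59483/(-1*(-4073) + 22827) = 59483/(4073 + 22827) = 59483/26900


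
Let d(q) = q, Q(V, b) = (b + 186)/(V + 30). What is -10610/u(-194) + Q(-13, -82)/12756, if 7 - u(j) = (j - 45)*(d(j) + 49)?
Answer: 288050389/939186012 ≈ 0.30670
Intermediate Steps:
Q(V, b) = (186 + b)/(30 + V)
u(j) = 7 - (-45 + j)*(49 + j) (u(j) = 7 - (j - 45)*(j + 49) = 7 - (-45 + j)*(49 + j))
-10610/u(-194) + Q(-13, -82)/12756 = -10610/(2212 - 1*(-194)² - 4*(-194)) + ((186 - 82)/(30 - 13))/12756 = -10610/(2212 - 1*37636 + 776) + (104/17)*(1/12756) = -10610/(2212 - 37636 + 776) + ((1/17)*104)*(1/12756) = -10610/(-34648) + (104/17)*(1/12756) = -10610*(-1/34648) + 26/54213 = 5305/17324 + 26/54213 = 288050389/939186012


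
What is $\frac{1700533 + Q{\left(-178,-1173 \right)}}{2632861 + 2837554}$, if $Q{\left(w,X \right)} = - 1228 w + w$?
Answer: $\frac{1918939}{5470415} \approx 0.35078$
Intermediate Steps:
$Q{\left(w,X \right)} = - 1227 w$
$\frac{1700533 + Q{\left(-178,-1173 \right)}}{2632861 + 2837554} = \frac{1700533 - -218406}{2632861 + 2837554} = \frac{1700533 + 218406}{5470415} = 1918939 \cdot \frac{1}{5470415} = \frac{1918939}{5470415}$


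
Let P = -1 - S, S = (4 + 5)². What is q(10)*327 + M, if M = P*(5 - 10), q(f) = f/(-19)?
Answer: 4520/19 ≈ 237.89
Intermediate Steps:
q(f) = -f/19 (q(f) = f*(-1/19) = -f/19)
S = 81 (S = 9² = 81)
P = -82 (P = -1 - 1*81 = -1 - 81 = -82)
M = 410 (M = -82*(5 - 10) = -82*(-5) = 410)
q(10)*327 + M = -1/19*10*327 + 410 = -10/19*327 + 410 = -3270/19 + 410 = 4520/19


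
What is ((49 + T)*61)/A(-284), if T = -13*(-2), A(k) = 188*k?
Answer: -4575/53392 ≈ -0.085687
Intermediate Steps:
T = 26
((49 + T)*61)/A(-284) = ((49 + 26)*61)/((188*(-284))) = (75*61)/(-53392) = 4575*(-1/53392) = -4575/53392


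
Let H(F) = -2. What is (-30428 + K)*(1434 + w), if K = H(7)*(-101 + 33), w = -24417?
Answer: 696201036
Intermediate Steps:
K = 136 (K = -2*(-101 + 33) = -2*(-68) = 136)
(-30428 + K)*(1434 + w) = (-30428 + 136)*(1434 - 24417) = -30292*(-22983) = 696201036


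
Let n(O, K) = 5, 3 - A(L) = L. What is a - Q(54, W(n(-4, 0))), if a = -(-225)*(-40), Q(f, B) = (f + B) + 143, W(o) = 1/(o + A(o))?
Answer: -27592/3 ≈ -9197.3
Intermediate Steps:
A(L) = 3 - L
W(o) = 1/3 (W(o) = 1/(o + (3 - o)) = 1/3)
Q(f, B) = 143 + B + f (Q(f, B) = (B + f) + 143 = 143 + B + f)
a = -9000 (a = -9*1000 = -9000)
a - Q(54, W(n(-4, 0))) = -9000 - (143 + 1/3 + 54) = -9000 - 1*592/3 = -9000 - 592/3 = -27592/3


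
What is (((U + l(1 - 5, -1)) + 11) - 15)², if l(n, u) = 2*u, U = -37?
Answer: 1849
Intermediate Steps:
(((U + l(1 - 5, -1)) + 11) - 15)² = (((-37 + 2*(-1)) + 11) - 15)² = (((-37 - 2) + 11) - 15)² = ((-39 + 11) - 15)² = (-28 - 15)² = (-43)² = 1849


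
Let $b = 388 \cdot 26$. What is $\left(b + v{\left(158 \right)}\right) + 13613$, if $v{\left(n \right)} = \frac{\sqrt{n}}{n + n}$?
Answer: $23701 + \frac{\sqrt{158}}{316} \approx 23701.0$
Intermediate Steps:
$b = 10088$
$v{\left(n \right)} = \frac{1}{2 \sqrt{n}}$ ($v{\left(n \right)} = \frac{\sqrt{n}}{2 n} = \frac{1}{2 n} \sqrt{n} = \frac{1}{2 \sqrt{n}}$)
$\left(b + v{\left(158 \right)}\right) + 13613 = \left(10088 + \frac{1}{2 \sqrt{158}}\right) + 13613 = \left(10088 + \frac{\frac{1}{158} \sqrt{158}}{2}\right) + 13613 = \left(10088 + \frac{\sqrt{158}}{316}\right) + 13613 = 23701 + \frac{\sqrt{158}}{316}$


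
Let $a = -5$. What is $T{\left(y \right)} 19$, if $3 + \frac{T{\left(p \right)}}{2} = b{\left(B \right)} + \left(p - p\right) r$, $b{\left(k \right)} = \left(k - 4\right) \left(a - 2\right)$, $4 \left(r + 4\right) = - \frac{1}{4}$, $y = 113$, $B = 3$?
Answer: $152$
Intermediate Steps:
$r = - \frac{65}{16}$ ($r = -4 + \frac{\left(-1\right) \frac{1}{4}}{4} = -4 + \frac{1}{4} \left(- \frac{1}{4}\right) = -4 - \frac{1}{16} = - \frac{65}{16} \approx -4.0625$)
$b{\left(k \right)} = 28 - 7 k$ ($b{\left(k \right)} = \left(k - 4\right) \left(-5 - 2\right) = \left(-4 + k\right) \left(-7\right) = 28 - 7 k$)
$T{\left(p \right)} = 8$ ($T{\left(p \right)} = -6 + 2 \left(\left(28 - 21\right) + \left(p - p\right) \left(- \frac{65}{16}\right)\right) = -6 + 2 \left(\left(28 - 21\right) + 0 \left(- \frac{65}{16}\right)\right) = -6 + 2 \left(7 + 0\right) = -6 + 2 \cdot 7 = -6 + 14 = 8$)
$T{\left(y \right)} 19 = 8 \cdot 19 = 152$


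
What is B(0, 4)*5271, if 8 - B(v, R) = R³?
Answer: -295176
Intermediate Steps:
B(v, R) = 8 - R³
B(0, 4)*5271 = (8 - 1*4³)*5271 = (8 - 1*64)*5271 = (8 - 64)*5271 = -56*5271 = -295176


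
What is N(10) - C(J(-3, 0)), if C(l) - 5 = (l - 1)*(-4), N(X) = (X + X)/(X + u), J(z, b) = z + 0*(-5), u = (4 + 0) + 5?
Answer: -379/19 ≈ -19.947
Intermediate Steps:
u = 9 (u = 4 + 5 = 9)
J(z, b) = z (J(z, b) = z + 0 = z)
N(X) = 2*X/(9 + X) (N(X) = (X + X)/(X + 9) = (2*X)/(9 + X) = 2*X/(9 + X))
C(l) = 9 - 4*l (C(l) = 5 + (l - 1)*(-4) = 5 + (-1 + l)*(-4) = 5 + (4 - 4*l) = 9 - 4*l)
N(10) - C(J(-3, 0)) = 2*10/(9 + 10) - (9 - 4*(-3)) = 2*10/19 - (9 + 12) = 2*10*(1/19) - 1*21 = 20/19 - 21 = -379/19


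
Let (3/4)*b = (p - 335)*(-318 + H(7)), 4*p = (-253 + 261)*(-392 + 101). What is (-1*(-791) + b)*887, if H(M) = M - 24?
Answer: 1092032711/3 ≈ 3.6401e+8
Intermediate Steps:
p = -582 (p = ((-253 + 261)*(-392 + 101))/4 = (8*(-291))/4 = (¼)*(-2328) = -582)
H(M) = -24 + M
b = 1228780/3 (b = 4*((-582 - 335)*(-318 + (-24 + 7)))/3 = 4*(-917*(-318 - 17))/3 = 4*(-917*(-335))/3 = (4/3)*307195 = 1228780/3 ≈ 4.0959e+5)
(-1*(-791) + b)*887 = (-1*(-791) + 1228780/3)*887 = (791 + 1228780/3)*887 = (1231153/3)*887 = 1092032711/3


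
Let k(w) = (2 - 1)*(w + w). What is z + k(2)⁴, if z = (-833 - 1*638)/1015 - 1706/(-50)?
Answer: 1465004/5075 ≈ 288.67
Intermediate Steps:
k(w) = 2*w (k(w) = 1*(2*w) = 2*w)
z = 165804/5075 (z = (-833 - 638)*(1/1015) - 1706*(-1/50) = -1471*1/1015 + 853/25 = -1471/1015 + 853/25 = 165804/5075 ≈ 32.671)
z + k(2)⁴ = 165804/5075 + (2*2)⁴ = 165804/5075 + 4⁴ = 165804/5075 + 256 = 1465004/5075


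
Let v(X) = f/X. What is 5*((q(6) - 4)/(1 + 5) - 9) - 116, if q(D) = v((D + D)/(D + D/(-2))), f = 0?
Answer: -493/3 ≈ -164.33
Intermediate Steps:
v(X) = 0 (v(X) = 0/X = 0)
q(D) = 0
5*((q(6) - 4)/(1 + 5) - 9) - 116 = 5*((0 - 4)/(1 + 5) - 9) - 116 = 5*(-4/6 - 9) - 116 = 5*(-4*⅙ - 9) - 116 = 5*(-⅔ - 9) - 116 = 5*(-29/3) - 116 = -145/3 - 116 = -493/3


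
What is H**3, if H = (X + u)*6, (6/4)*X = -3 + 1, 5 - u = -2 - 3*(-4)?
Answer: -54872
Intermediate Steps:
u = -5 (u = 5 - (-2 - 3*(-4)) = 5 - (-2 + 12) = 5 - 1*10 = 5 - 10 = -5)
X = -4/3 (X = 2*(-3 + 1)/3 = (2/3)*(-2) = -4/3 ≈ -1.3333)
H = -38 (H = (-4/3 - 5)*6 = -19/3*6 = -38)
H**3 = (-38)**3 = -54872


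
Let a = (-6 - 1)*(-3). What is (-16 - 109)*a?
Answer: -2625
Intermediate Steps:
a = 21 (a = -7*(-3) = 21)
(-16 - 109)*a = (-16 - 109)*21 = -125*21 = -2625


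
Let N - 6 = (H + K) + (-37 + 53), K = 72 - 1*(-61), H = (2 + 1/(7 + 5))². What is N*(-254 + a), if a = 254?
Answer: 0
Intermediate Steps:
H = 625/144 (H = (2 + 1/12)² = (25/12)² = 625/144 ≈ 4.3403)
K = 133 (K = 72 + 61 = 133)
N = 22945/144 (N = 6 + ((625/144 + 133) + (-37 + 53)) = 6 + (19777/144 + 16) = 6 + 22081/144 = 22945/144 ≈ 159.34)
N*(-254 + a) = 22945*(-254 + 254)/144 = (22945/144)*0 = 0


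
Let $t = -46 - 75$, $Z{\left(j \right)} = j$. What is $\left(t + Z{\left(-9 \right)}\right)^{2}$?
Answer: $16900$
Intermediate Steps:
$t = -121$ ($t = -46 - 75 = -121$)
$\left(t + Z{\left(-9 \right)}\right)^{2} = \left(-121 - 9\right)^{2} = \left(-130\right)^{2} = 16900$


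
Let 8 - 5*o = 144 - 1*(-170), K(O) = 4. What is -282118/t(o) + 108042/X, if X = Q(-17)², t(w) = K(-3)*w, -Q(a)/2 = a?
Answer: 12962393/10404 ≈ 1245.9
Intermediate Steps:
Q(a) = -2*a
o = -306/5 (o = 8/5 - (144 - 1*(-170))/5 = 8/5 - (144 + 170)/5 = 8/5 - ⅕*314 = 8/5 - 314/5 = -306/5 ≈ -61.200)
t(w) = 4*w
X = 1156 (X = (-2*(-17))² = 34² = 1156)
-282118/t(o) + 108042/X = -282118/(4*(-306/5)) + 108042/1156 = -282118/(-1224/5) + 108042*(1/1156) = -282118*(-5/1224) + 54021/578 = 705295/612 + 54021/578 = 12962393/10404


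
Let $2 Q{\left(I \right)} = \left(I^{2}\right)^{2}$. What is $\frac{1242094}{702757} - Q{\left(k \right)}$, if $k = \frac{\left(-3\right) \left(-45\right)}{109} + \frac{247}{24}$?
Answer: $- \frac{581589354610172187381109}{65824282589102383104} \approx -8835.5$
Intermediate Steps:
$k = \frac{30163}{2616}$ ($k = 135 \cdot \frac{1}{109} + 247 \cdot \frac{1}{24} = \frac{135}{109} + \frac{247}{24} = \frac{30163}{2616} \approx 11.53$)
$Q{\left(I \right)} = \frac{I^{4}}{2}$ ($Q{\left(I \right)} = \frac{\left(I^{2}\right)^{2}}{2} = \frac{I^{4}}{2}$)
$\frac{1242094}{702757} - Q{\left(k \right)} = \frac{1242094}{702757} - \frac{\left(\frac{30163}{2616}\right)^{4}}{2} = 1242094 \cdot \frac{1}{702757} - \frac{1}{2} \cdot \frac{827747992995551761}{46832890023936} = \frac{1242094}{702757} - \frac{827747992995551761}{93665780047872} = - \frac{581589354610172187381109}{65824282589102383104}$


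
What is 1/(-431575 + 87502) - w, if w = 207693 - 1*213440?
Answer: 1977387530/344073 ≈ 5747.0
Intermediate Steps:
w = -5747 (w = 207693 - 213440 = -5747)
1/(-431575 + 87502) - w = 1/(-431575 + 87502) - 1*(-5747) = 1/(-344073) + 5747 = -1/344073 + 5747 = 1977387530/344073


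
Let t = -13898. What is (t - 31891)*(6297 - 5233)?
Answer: -48719496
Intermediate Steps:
(t - 31891)*(6297 - 5233) = (-13898 - 31891)*(6297 - 5233) = -45789*1064 = -48719496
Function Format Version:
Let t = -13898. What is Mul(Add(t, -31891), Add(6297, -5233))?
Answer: -48719496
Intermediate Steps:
Mul(Add(t, -31891), Add(6297, -5233)) = Mul(Add(-13898, -31891), Add(6297, -5233)) = Mul(-45789, 1064) = -48719496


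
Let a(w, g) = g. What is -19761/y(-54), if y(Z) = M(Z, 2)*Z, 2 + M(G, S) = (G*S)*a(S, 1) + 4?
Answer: -6587/1908 ≈ -3.4523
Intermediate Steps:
M(G, S) = 2 + G*S (M(G, S) = -2 + ((G*S)*1 + 4) = -2 + (G*S + 4) = -2 + (4 + G*S) = 2 + G*S)
y(Z) = Z*(2 + 2*Z) (y(Z) = (2 + Z*2)*Z = (2 + 2*Z)*Z = Z*(2 + 2*Z))
-19761/y(-54) = -19761*(-1/(108*(1 - 54))) = -19761/(2*(-54)*(-53)) = -19761/5724 = -19761*1/5724 = -6587/1908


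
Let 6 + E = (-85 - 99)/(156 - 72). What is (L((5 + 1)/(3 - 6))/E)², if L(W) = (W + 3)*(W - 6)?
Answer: 1764/1849 ≈ 0.95403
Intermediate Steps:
L(W) = (-6 + W)*(3 + W) (L(W) = (3 + W)*(-6 + W) = (-6 + W)*(3 + W))
E = -172/21 (E = -6 + (-85 - 99)/(156 - 72) = -6 - 184/84 = -6 - 184*1/84 = -6 - 46/21 = -172/21 ≈ -8.1905)
(L((5 + 1)/(3 - 6))/E)² = ((-18 + ((5 + 1)/(3 - 6))² - 3*(5 + 1)/(3 - 6))/(-172/21))² = ((-18 + (6/(-3))² - 18/(-3))*(-21/172))² = ((-18 + (6*(-⅓))² - 18*(-1)/3)*(-21/172))² = ((-18 + (-2)² - 3*(-2))*(-21/172))² = ((-18 + 4 + 6)*(-21/172))² = (-8*(-21/172))² = (42/43)² = 1764/1849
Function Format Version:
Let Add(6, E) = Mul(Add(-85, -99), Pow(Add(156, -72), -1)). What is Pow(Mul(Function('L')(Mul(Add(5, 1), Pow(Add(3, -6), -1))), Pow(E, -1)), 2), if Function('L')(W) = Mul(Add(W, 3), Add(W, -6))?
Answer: Rational(1764, 1849) ≈ 0.95403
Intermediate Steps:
Function('L')(W) = Mul(Add(-6, W), Add(3, W)) (Function('L')(W) = Mul(Add(3, W), Add(-6, W)) = Mul(Add(-6, W), Add(3, W)))
E = Rational(-172, 21) (E = Add(-6, Mul(Add(-85, -99), Pow(Add(156, -72), -1))) = Add(-6, Mul(-184, Pow(84, -1))) = Add(-6, Mul(-184, Rational(1, 84))) = Add(-6, Rational(-46, 21)) = Rational(-172, 21) ≈ -8.1905)
Pow(Mul(Function('L')(Mul(Add(5, 1), Pow(Add(3, -6), -1))), Pow(E, -1)), 2) = Pow(Mul(Add(-18, Pow(Mul(Add(5, 1), Pow(Add(3, -6), -1)), 2), Mul(-3, Mul(Add(5, 1), Pow(Add(3, -6), -1)))), Pow(Rational(-172, 21), -1)), 2) = Pow(Mul(Add(-18, Pow(Mul(6, Pow(-3, -1)), 2), Mul(-3, Mul(6, Pow(-3, -1)))), Rational(-21, 172)), 2) = Pow(Mul(Add(-18, Pow(Mul(6, Rational(-1, 3)), 2), Mul(-3, Mul(6, Rational(-1, 3)))), Rational(-21, 172)), 2) = Pow(Mul(Add(-18, Pow(-2, 2), Mul(-3, -2)), Rational(-21, 172)), 2) = Pow(Mul(Add(-18, 4, 6), Rational(-21, 172)), 2) = Pow(Mul(-8, Rational(-21, 172)), 2) = Pow(Rational(42, 43), 2) = Rational(1764, 1849)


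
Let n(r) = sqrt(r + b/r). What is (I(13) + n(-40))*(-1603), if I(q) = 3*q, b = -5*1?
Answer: -62517 - 1603*I*sqrt(638)/4 ≈ -62517.0 - 10122.0*I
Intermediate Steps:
b = -5
n(r) = sqrt(r - 5/r)
(I(13) + n(-40))*(-1603) = (3*13 + sqrt(-40 - 5/(-40)))*(-1603) = (39 + sqrt(-40 - 5*(-1/40)))*(-1603) = (39 + sqrt(-40 + 1/8))*(-1603) = (39 + sqrt(-319/8))*(-1603) = (39 + I*sqrt(638)/4)*(-1603) = -62517 - 1603*I*sqrt(638)/4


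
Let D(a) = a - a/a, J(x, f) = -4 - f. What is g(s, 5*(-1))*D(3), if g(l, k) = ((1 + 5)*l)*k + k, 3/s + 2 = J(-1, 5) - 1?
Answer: 5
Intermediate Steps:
s = -1/4 (s = 3/(-2 + ((-4 - 1*5) - 1)) = 3/(-2 + ((-4 - 5) - 1)) = 3/(-2 + (-9 - 1)) = 3/(-2 - 10) = 3/(-12) = 3*(-1/12) = -1/4 ≈ -0.25000)
g(l, k) = k + 6*k*l (g(l, k) = (6*l)*k + k = 6*k*l + k = k + 6*k*l)
D(a) = -1 + a (D(a) = a - 1*1 = a - 1 = -1 + a)
g(s, 5*(-1))*D(3) = ((5*(-1))*(1 + 6*(-1/4)))*(-1 + 3) = -5*(1 - 3/2)*2 = -5*(-1/2)*2 = (5/2)*2 = 5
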